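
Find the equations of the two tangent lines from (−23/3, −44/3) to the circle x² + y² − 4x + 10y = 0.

5x − 2y = −9 and 2x − 5y = 58

A line y − (−44/3) = m(x − (−23/3)) is tangent when its distance from (2, −5) is √29:
(29/3m − (29/3))² = 29(m² + 1)
10m² − 29m + 10 = 0, so m = 5/2 or m = 2/5.
Through (−23/3, −44/3) these give 5x − 2y = −9 and 2x − 5y = 58.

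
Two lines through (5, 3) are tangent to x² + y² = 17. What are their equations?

Write the tangent as mx − y + (3 − m·(5)) = 0 and set its distance from the centre to √17:
[m·(−5) − (−3)]² = 17(m² + 1)
4m² − 15m − 4 = 0, so m = 4 or m = −1/4.
Through (5, 3) these give 4x − y = 17 and x + 4y = 17.

4x − y = 17 and x + 4y = 17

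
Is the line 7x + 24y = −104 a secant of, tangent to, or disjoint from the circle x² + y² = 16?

disjoint

Centre (0, 0), r² = 16. Distance² from centre to line = (104)²/625 = 10816/625.
Since d² > r², the line lies outside the circle.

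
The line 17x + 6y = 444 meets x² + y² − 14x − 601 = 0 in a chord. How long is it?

From the line, y = (444 − 17x)/6. Substituting:
325x² − 15600x + 175500 = 0  ⟹  x² − 48x + 540 = 0
x = 30 or x = 18, giving (30, −11) and (18, 23).
Chord length = distance between (30, −11) and (18, 23) = √1300 = 10√13.

10√13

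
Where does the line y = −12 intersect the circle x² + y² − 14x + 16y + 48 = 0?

(0, −12) and (14, −12)

From the line, y = −12. Substituting:
x² − 14x = 0
x = 14 or x = 0, giving (14, −12) and (0, −12).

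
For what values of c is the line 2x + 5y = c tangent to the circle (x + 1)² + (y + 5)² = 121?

For a tangent, require d(centre, line) = r = 11.
|2·(−1) + 5·(−5) − c| / √29 = 11
|c − (−27)| = 11√29.

c = −27 ± 11√29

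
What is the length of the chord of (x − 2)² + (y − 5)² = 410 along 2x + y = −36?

The distance from (2, 5) to the line is 45/√5, and r² = 410.
Chord = 2√(r² − d²) = 2·√(5) = 2√5.

2√5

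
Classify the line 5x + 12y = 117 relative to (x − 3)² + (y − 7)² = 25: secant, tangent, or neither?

secant

Substituting the line into the circle gives 169x² − 1194x − 1215 = 0.
Discriminant = (−1194)² − 4·169·(−1215) = 2246976 > 0.
Two real roots: the line is a secant.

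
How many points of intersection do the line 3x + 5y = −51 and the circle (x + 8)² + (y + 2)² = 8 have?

0

d² = (3·(−8) + 5·(−2) − (−51))²/34 = 17/2; r² = 8.
Since d² > r², the line lies outside the circle.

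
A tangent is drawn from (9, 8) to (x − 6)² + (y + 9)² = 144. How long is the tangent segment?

√154

With centre O = (6, −9), |OP|² = 298 and r² = 144.
By the tangent–radius right angle, tangent length = √(|PO|² − r²) = √154.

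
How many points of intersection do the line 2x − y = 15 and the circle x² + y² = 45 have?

1

Substituting the line into the circle gives 5x² − 60x + 180 = 0.
Discriminant = (−60)² − 4·5·(180) = 0.
A repeated root: the line is tangent.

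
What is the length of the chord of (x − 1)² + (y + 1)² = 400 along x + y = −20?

Substitute y = −x − 20:
2x² + 36x − 38 = 0  ⟹  x² + 18x − 19 = 0
x = 1 or x = −19, giving (1, −21) and (−19, −1).
|(1, −21) − (−19, −1)| = √((20)² + (−20)²) = 20√2.

20√2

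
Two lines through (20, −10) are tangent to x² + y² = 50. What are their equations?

Write the tangent as mx − y + (−10 − m·(20)) = 0 and set its distance from the centre to 5√2:
[m·(−20) − (10)]² = 50(m² + 1)
7m² + 8m + 1 = 0, so m = −1 or m = −1/7.
Through (20, −10) these give x + y = 10 and x + 7y = −50.

x + y = 10 and x + 7y = −50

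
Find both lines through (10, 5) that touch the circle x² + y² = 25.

4x − 3y = 25 and y = 5

A line y − (5) = m(x − (10)) is tangent when its distance from (0, 0) is 5:
(−10m − (−5))² = 25(m² + 1)
3m² − 4m = 0, so m = 4/3 or m = 0.
Through (10, 5) these give 4x − 3y = 25 and y = 5.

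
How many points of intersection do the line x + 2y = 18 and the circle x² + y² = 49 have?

0

Centre (0, 0), r² = 49. Distance² from centre to line = (−18)²/5 = 324/5.
Since d² > r², the line lies outside the circle.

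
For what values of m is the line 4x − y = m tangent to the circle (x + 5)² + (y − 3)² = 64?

m = −23 ± 8√17

For a tangent, require d(centre, line) = r = 8.
|4·(−5) − 1·3 − m| / √17 = 8
|m − (−23)| = 8√17.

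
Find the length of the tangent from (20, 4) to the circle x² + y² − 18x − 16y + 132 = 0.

With centre O = (9, 8), |OP|² = 137 and r² = 13.
Power of the point: PT² = |PO|² − r² = 124, so PT = 2√31.

2√31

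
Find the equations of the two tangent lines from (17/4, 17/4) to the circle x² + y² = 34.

5x + 3y = 34 and 3x + 5y = 34

Let a tangent through (17/4, 17/4) have slope m. Its distance from (0, 0) must equal √34:
(−17/4m − (−17/4))² = 34(m² + 1)
15m² + 34m + 15 = 0, so m = −5/3 or m = −3/5.
With m = −5/3: 5x + 3y = 34. With m = −3/5: 3x + 5y = 34.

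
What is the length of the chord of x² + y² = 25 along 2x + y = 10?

Substitute y = −2x + 10:
5x² − 40x + 75 = 0  ⟹  x² − 8x + 15 = 0
x = 5 or x = 3, giving (5, 0) and (3, 4).
Chord length = distance between (5, 0) and (3, 4) = √20 = 2√5.

2√5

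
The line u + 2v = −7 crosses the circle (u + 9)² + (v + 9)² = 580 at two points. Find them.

(−25, 9) and (15, −11)

From the line, v = (−7 − u)/2. Substituting:
5u² + 50u − 1875 = 0  ⟹  u² + 10u − 375 = 0
u = 15 or u = −25, giving (15, −11) and (−25, 9).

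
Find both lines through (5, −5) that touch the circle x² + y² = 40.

A line y − (−5) = m(x − (5)) is tangent when its distance from (0, 0) is 2√10:
(−5m − (5))² = 40(m² + 1)
3m² − 10m + 3 = 0, so m = 3 or m = 1/3.
Through (5, −5) these give 3x − y = 20 and x − 3y = 20.

3x − y = 20 and x − 3y = 20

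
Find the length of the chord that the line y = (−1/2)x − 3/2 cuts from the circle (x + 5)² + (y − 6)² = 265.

The distance from (−5, 6) to the line is 10/√5, and r² = 265.
Half the chord is √(r² − d²) = √(245), so the full chord is 14√5.

14√5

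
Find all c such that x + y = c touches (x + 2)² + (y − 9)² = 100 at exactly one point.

The line touches the circle iff its distance from (−2, 9) is 10:
|1·(−2) + 1·9 − c| / √2 = 10
|c − (7)| = 10√2.

c = 7 ± 10√2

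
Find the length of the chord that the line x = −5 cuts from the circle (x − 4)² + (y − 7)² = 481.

40

Centre (4, 7), r² = 481. Perpendicular distance d from centre to line = |9| / √1 = 9.
Half the chord is √(r² − d²) = √(400), so the full chord is 40.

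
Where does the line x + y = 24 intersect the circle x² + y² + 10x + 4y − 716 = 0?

(−1, 25) and (22, 2)

Substitute y = −x + 24:
2x² − 42x − 44 = 0  ⟹  x² − 21x − 22 = 0
x = 22 or x = −1, giving (22, 2) and (−1, 25).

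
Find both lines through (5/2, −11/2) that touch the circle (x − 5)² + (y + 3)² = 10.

x + 3y = −14 and 3x + y = 2

A line y − (−11/2) = m(x − (5/2)) is tangent when its distance from (5, −3) is √10:
(5/2m − (5/2))² = 10(m² + 1)
3m² + 10m + 3 = 0, so m = −1/3 or m = −3.
With m = −1/3: x + 3y = −14. With m = −3: 3x + y = 2.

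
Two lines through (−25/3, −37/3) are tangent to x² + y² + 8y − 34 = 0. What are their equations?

Let a tangent through (−25/3, −37/3) have slope m. Its distance from (0, −4) must equal 5√2:
[m·(25/3) − (25/3)]² = 50(m² + 1)
7m² − 50m + 7 = 0, so m = 1/7 or m = 7.
Through (−25/3, −37/3) these give x − 7y = 78 and 7x − y = −46.

x − 7y = 78 and 7x − y = −46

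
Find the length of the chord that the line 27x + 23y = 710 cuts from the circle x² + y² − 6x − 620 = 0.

√1258

From the line, y = (710 − 27x)/23. Substituting:
1258x² − 41514x + 176120 = 0  ⟹  x² − 33x + 140 = 0
x = 28 or x = 5, giving (28, −2) and (5, 25).
|(28, −2) − (5, 25)| = √((23)² + (−27)²) = √1258.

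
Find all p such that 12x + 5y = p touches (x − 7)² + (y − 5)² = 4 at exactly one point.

For a tangent, require d(centre, line) = r = 2.
|12·7 + 5·5 − p| / √169 = 2
|p − (109)| = 2·13, so p = 135 or p = 83.

p = 83 or p = 135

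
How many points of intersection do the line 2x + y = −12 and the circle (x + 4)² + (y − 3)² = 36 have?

Centre (−4, 3), r² = 36. Distance² from centre to line = (7)²/5 = 49/5.
Since d² < r², the line cuts the circle twice.

2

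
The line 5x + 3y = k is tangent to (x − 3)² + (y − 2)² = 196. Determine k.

Tangency holds when the distance from the centre (3, 2) to the line equals the radius 14:
|5·3 + 3·2 − k| / √34 = 14
|k − (21)| = 14√34.

k = 21 ± 14√34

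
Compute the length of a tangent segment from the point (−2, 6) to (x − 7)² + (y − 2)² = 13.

Centre (7, 2), r² = 13. |PO|² = (−9)² + (4)² = 97.
By the tangent–radius right angle, tangent length = √(|PO|² − r²) = √84 = 2√21.

2√21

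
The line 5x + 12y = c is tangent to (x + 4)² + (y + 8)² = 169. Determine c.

c = −285 or c = 53

The line touches the circle iff its distance from (−4, −8) is 13:
|5·(−4) + 12·(−8) − c| / √169 = 13
|c − (−116)| = 13·13, so c = 53 or c = −285.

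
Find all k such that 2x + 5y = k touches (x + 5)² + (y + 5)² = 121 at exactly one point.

k = −35 ± 11√29

Tangency holds when the distance from the centre (−5, −5) to the line equals the radius 11:
|2·(−5) + 5·(−5) − k| / √29 = 11
|k − (−35)| = 11√29.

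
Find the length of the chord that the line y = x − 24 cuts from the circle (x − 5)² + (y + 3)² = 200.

Express y = x − 24 and substitute into the circle:
2x² − 52x + 266 = 0  ⟹  x² − 26x + 133 = 0
x = 19 or x = 7, giving (19, −5) and (7, −17).
Chord length = distance between (19, −5) and (7, −17) = √288 = 12√2.

12√2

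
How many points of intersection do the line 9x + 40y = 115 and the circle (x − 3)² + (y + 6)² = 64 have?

1

Substituting the line into the circle gives 1681x² − 15990x + 38025 = 0.
Δ = 255680100 − 255680100 = 0.
A repeated root: the line is tangent.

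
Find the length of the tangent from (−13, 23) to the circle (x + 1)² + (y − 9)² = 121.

√219

With centre O = (−1, 9), |OP|² = 340 and r² = 121.
Power of the point: PT² = |PO|² − r² = 219, so PT = √219.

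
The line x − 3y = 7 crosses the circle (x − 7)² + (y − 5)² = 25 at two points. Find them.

From the line, y = (−7 + x)/3. Substituting:
10x² − 170x + 700 = 0  ⟹  x² − 17x + 70 = 0
x = 10 or x = 7, giving (10, 1) and (7, 0).

(7, 0) and (10, 1)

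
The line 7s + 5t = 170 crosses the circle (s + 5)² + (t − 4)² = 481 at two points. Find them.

(10, 20) and (15, 13)

Express t = (170 − 7s)/5 and substitute into the circle:
74s² − 1850s + 11100 = 0  ⟹  s² − 25s + 150 = 0
s = 15 or s = 10, giving (15, 13) and (10, 20).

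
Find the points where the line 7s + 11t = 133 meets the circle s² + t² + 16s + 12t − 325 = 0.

(−3, 14) and (8, 7)

Express t = (133 − 7s)/11 and substitute into the circle:
170s² − 850s − 4080 = 0  ⟹  s² − 5s − 24 = 0
s = 8 or s = −3, giving (8, 7) and (−3, 14).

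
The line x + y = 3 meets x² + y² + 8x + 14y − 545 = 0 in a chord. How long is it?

32√2

Centre (−4, −7), r² = 610. Perpendicular distance d from centre to line = |−14| / √2 = 14/√2.
Half the chord is √(r² − d²) = √(512), so the full chord is 32√2.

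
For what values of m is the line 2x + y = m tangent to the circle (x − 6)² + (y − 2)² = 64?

The line touches the circle iff its distance from (6, 2) is 8:
|2·6 + 1·2 − m| / √5 = 8
|m − (14)| = 8√5.

m = 14 ± 8√5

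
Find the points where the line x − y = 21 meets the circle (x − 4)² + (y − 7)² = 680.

From the line, y = x − 21. Substituting:
2x² − 64x + 120 = 0  ⟹  x² − 32x + 60 = 0
x = 30 or x = 2, giving (30, 9) and (2, −19).

(2, −19) and (30, 9)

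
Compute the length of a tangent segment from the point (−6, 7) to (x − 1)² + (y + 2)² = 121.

3

The centre is (1, −2) and r = 11. The square of the distance from P to the centre is 49 + 81 = 130.
The tangent meets the radius at right angles, so tangent² = |PO|² − r² = 130 − 121 = 9.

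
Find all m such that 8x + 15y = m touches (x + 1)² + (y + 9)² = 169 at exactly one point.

m = −364 or m = 78

The line touches the circle iff its distance from (−1, −9) is 13:
|8·(−1) + 15·(−9) − m| / √289 = 13
|m − (−143)| = 13·17, so m = 78 or m = −364.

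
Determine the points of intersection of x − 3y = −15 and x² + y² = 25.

(−3, 4) and (0, 5)

Substitute y = (15 + x)/3:
10x² + 30x = 0  ⟹  x² + 3x = 0
x = 0 or x = −3, giving (0, 5) and (−3, 4).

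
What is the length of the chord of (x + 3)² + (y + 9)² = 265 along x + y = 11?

√2

Substitute y = −x + 11:
2x² − 34x + 144 = 0  ⟹  x² − 17x + 72 = 0
x = 9 or x = 8, giving (9, 2) and (8, 3).
|(9, 2) − (8, 3)| = √((1)² + (−1)²) = √2.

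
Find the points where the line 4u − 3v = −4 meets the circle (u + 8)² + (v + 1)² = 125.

(−10, −12) and (2, 4)

From the line, v = (4 + 4u)/3. Substituting:
25u² + 200u − 500 = 0  ⟹  u² + 8u − 20 = 0
u = 2 or u = −10, giving (2, 4) and (−10, −12).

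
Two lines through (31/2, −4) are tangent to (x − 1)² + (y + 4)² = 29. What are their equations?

Write the tangent as mx − y + (−4 − m·(31/2)) = 0 and set its distance from the centre to √29:
(−29/2m − (0))² = 29(m² + 1)
25m² − 4 = 0, so m = 2/5 or m = −2/5.
Through (31/2, −4) these give 2x − 5y = 51 and 2x + 5y = 11.

2x − 5y = 51 and 2x + 5y = 11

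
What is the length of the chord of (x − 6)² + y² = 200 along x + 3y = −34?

4√10

Substitute y = (−34 − x)/3:
10x² − 40x − 320 = 0  ⟹  x² − 4x − 32 = 0
x = 8 or x = −4, giving (8, −14) and (−4, −10).
|(8, −14) − (−4, −10)| = √((12)² + (−4)²) = 4√10.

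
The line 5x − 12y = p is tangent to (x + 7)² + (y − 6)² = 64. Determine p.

For a tangent, require d(centre, line) = r = 8.
|5·(−7) − 12·6 − p| / √169 = 8
|p − (−107)| = 8·13, so p = −3 or p = −211.

p = −211 or p = −3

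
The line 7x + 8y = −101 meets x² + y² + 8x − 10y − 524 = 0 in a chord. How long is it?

Substitute y = (−101 − 7x)/8:
113x² + 2486x − 15255 = 0  ⟹  x² + 22x − 135 = 0
x = 5 or x = −27, giving (5, −17) and (−27, 11).
|(5, −17) − (−27, 11)| = √((32)² + (−28)²) = 4√113.

4√113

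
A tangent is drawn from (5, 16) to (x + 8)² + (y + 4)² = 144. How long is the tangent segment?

5√17

Centre (−8, −4), r² = 144. |PO|² = (13)² + (20)² = 569.
Power of the point: PT² = |PO|² − r² = 425, so PT = 5√17.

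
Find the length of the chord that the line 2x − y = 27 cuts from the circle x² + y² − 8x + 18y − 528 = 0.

22√5

Centre (4, −9), r² = 625. Perpendicular distance d from centre to line = |−10| / √5 = 10/√5.
Chord = 2√(r² − d²) = 2·√(605) = 22√5.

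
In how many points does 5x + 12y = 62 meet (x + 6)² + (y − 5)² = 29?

2

d² = (5·(−6) + 12·5 − (62))²/169 = 1024/169; r² = 29.
Since d² < r², the line cuts the circle twice.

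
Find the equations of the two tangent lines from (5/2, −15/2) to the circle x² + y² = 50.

Write the tangent as mx − y + (−15/2 − m·(5/2)) = 0 and set its distance from the centre to 5√2:
(−5/2m − (15/2))² = 50(m² + 1)
7m² − 6m − 1 = 0, so m = −1/7 or m = 1.
Through (5/2, −15/2) these give x + 7y = −50 and x − y = 10.

x + 7y = −50 and x − y = 10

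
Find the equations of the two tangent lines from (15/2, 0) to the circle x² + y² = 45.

2x − y = 15 and 2x + y = 15

Write the tangent as mx − y + (0 − m·(15/2)) = 0 and set its distance from the centre to 3√5:
[m·(−15/2) − (0)]² = 45(m² + 1)
m² − 4 = 0, so m = 2 or m = −2.
With m = 2: 2x − y = 15. With m = −2: 2x + y = 15.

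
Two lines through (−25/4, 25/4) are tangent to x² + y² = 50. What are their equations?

7x − y = −50 and x − 7y = −50

Write the tangent as mx − y + (25/4 − m·(−25/4)) = 0 and set its distance from the centre to 5√2:
[m·(25/4) − (−25/4)]² = 50(m² + 1)
7m² − 50m + 7 = 0, so m = 7 or m = 1/7.
Through (−25/4, 25/4) these give 7x − y = −50 and x − 7y = −50.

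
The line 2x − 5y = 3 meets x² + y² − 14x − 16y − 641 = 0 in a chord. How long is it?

From the line, y = (−3 + 2x)/5. Substituting:
29x² − 522x − 15776 = 0  ⟹  x² − 18x − 544 = 0
x = 34 or x = −16, giving (34, 13) and (−16, −7).
|(34, 13) − (−16, −7)| = √((50)² + (20)²) = 10√29.

10√29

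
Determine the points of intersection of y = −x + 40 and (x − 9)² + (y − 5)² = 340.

Express y = −x + 40 and substitute into the circle:
2x² − 88x + 966 = 0  ⟹  x² − 44x + 483 = 0
x = 23 or x = 21, giving (23, 17) and (21, 19).

(21, 19) and (23, 17)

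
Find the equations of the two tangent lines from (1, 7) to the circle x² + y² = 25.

Let a tangent through (1, 7) have slope m. Its distance from (0, 0) must equal 5:
[m·(−1) − (−7)]² = 25(m² + 1)
12m² + 7m − 12 = 0, so m = 3/4 or m = −4/3.
Through (1, 7) these give 3x − 4y = −25 and 4x + 3y = 25.

3x − 4y = −25 and 4x + 3y = 25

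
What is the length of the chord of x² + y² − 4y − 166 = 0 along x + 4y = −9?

6√17

Substitute y = (−9 − x)/4:
17x² + 34x − 2431 = 0  ⟹  x² + 2x − 143 = 0
x = 11 or x = −13, giving (11, −5) and (−13, 1).
Chord length = distance between (11, −5) and (−13, 1) = √612 = 6√17.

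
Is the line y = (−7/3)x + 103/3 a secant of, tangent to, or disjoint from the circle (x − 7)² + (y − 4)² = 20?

Substituting the line into the circle gives 58x² − 1400x + 8542 = 0.
Discriminant = (−1400)² − 4·58·(8542) = −21744 < 0.
No real roots: the line does not meet the circle.

disjoint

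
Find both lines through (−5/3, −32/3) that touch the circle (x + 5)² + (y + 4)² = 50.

Let a tangent through (−5/3, −32/3) have slope m. Its distance from (−5, −4) must equal 5√2:
(−10/3m − (20/3))² = 50(m² + 1)
7m² − 8m + 1 = 0, so m = 1/7 or m = 1.
Through (−5/3, −32/3) these give x − 7y = 73 and x − y = 9.

x − 7y = 73 and x − y = 9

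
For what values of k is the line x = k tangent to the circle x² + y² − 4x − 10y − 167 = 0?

Tangency holds when the distance from the centre (2, 5) to the line equals the radius 14:
|1·2 + 0·5 − k| / √1 = 14
|k − (2)| = 14, so k = 16 or k = −12.

k = −12 or k = 16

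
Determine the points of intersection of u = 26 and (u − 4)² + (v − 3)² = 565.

The line gives u = 26. Substituting into the circle:
v² − 6v − 72 = 0
v = 12 or v = −6, giving (26, 12) and (26, −6).

(26, −6) and (26, 12)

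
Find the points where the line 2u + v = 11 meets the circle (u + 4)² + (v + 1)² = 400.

(−4, 19) and (12, −13)

From the line, v = −2u + 11. Substituting:
5u² − 40u − 240 = 0  ⟹  u² − 8u − 48 = 0
u = 12 or u = −4, giving (12, −13) and (−4, 19).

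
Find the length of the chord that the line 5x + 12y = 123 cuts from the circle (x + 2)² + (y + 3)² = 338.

26

From the line, y = (123 − 5x)/12. Substituting:
169x² − 1014x − 22815 = 0  ⟹  x² − 6x − 135 = 0
x = 15 or x = −9, giving (15, 4) and (−9, 14).
Chord length = distance between (15, 4) and (−9, 14) = √676 = 26.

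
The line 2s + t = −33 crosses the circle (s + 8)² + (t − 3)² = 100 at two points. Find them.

From the line, t = −2s − 33. Substituting:
5s² + 160s + 1260 = 0  ⟹  s² + 32s + 252 = 0
s = −14 or s = −18, giving (−14, −5) and (−18, 3).

(−18, 3) and (−14, −5)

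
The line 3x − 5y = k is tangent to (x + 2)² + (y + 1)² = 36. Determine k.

The line touches the circle iff its distance from (−2, −1) is 6:
|3·(−2) − 5·(−1) − k| / √34 = 6
|k − (−1)| = 6√34.

k = −1 ± 6√34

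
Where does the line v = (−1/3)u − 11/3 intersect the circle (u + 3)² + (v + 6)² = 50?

Express v = (−11 − u)/3 and substitute into the circle:
10u² + 40u − 320 = 0  ⟹  u² + 4u − 32 = 0
u = 4 or u = −8, giving (4, −5) and (−8, −1).

(−8, −1) and (4, −5)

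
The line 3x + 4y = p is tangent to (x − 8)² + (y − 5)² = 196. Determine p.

p = −26 or p = 114

Tangency holds when the distance from the centre (8, 5) to the line equals the radius 14:
|3·8 + 4·5 − p| / √25 = 14
|p − (44)| = 14·5, so p = 114 or p = −26.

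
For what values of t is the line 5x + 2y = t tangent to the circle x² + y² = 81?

t = ±9√29

Tangency holds when the distance from the centre (0, 0) to the line equals the radius 9:
|5·0 + 2·0 − t| / √29 = 9
|t| = 9√29.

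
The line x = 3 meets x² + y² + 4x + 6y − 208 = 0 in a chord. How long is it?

The distance from (−2, −3) to the line is 5, and r² = 221.
Half the chord is √(r² − d²) = √(196), so the full chord is 28.

28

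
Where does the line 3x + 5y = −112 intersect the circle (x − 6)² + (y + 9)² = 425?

From the line, y = (−112 − 3x)/5. Substituting:
34x² + 102x − 5236 = 0  ⟹  x² + 3x − 154 = 0
x = 11 or x = −14, giving (11, −29) and (−14, −14).

(−14, −14) and (11, −29)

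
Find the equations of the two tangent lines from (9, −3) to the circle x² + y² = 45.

2x + y = 15 and x − 2y = 15

Write the tangent as mx − y + (−3 − m·(9)) = 0 and set its distance from the centre to 3√5:
(−9m − (3))² = 45(m² + 1)
2m² + 3m − 2 = 0, so m = −2 or m = 1/2.
Through (9, −3) these give 2x + y = 15 and x − 2y = 15.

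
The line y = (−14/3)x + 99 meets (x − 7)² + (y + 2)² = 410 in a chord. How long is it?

The distance from (7, −2) to the line is 205/√205, and r² = 410.
Chord = 2√(r² − d²) = 2·√(205) = 2√205.

2√205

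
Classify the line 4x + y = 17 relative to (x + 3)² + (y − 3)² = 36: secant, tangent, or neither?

neither

Substituting the line into the circle gives 17x² − 106x + 169 = 0.
Δ = 11236 − 11492 = −256.
No real roots: the line does not meet the circle.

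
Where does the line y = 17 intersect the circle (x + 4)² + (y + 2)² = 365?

Express y = 17 and substitute into the circle:
x² + 8x + 12 = 0
x = −2 or x = −6, giving (−2, 17) and (−6, 17).

(−6, 17) and (−2, 17)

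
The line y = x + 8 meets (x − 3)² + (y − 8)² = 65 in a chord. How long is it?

11√2

Substitute y = x + 8:
2x² − 6x − 56 = 0  ⟹  x² − 3x − 28 = 0
x = 7 or x = −4, giving (7, 15) and (−4, 4).
|(7, 15) − (−4, 4)| = √((11)² + (11)²) = 11√2.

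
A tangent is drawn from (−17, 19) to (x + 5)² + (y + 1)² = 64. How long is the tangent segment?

Centre (−5, −1), r² = 64. |PO|² = (−12)² + (20)² = 544.
The tangent meets the radius at right angles, so tangent² = |PO|² − r² = 544 − 64 = 480.

4√30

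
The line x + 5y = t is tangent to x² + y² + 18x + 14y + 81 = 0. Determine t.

For a tangent, require d(centre, line) = r = 7.
|1·(−9) + 5·(−7) − t| / √26 = 7
|t − (−44)| = 7√26.

t = −44 ± 7√26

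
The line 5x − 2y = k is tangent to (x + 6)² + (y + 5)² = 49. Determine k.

k = −20 ± 7√29

The line touches the circle iff its distance from (−6, −5) is 7:
|5·(−6) − 2·(−5) − k| / √29 = 7
|k − (−20)| = 7√29.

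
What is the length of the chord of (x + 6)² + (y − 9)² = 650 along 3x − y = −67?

Express y = 3x + 67 and substitute into the circle:
10x² + 360x + 2750 = 0  ⟹  x² + 36x + 275 = 0
x = −11 or x = −25, giving (−11, 34) and (−25, −8).
|(−11, 34) − (−25, −8)| = √((14)² + (42)²) = 14√10.

14√10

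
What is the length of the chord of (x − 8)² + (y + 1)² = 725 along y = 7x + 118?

The distance from (8, −1) to the line is 175/√50, and r² = 725.
Half the chord is √(r² − d²) = √(225/2), so the full chord is 15√2.

15√2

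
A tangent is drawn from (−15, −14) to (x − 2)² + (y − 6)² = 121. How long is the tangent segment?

2√142

Centre (2, 6), r² = 121. |PO|² = (−17)² + (−20)² = 689.
The tangent meets the radius at right angles, so tangent² = |PO|² − r² = 689 − 121 = 568.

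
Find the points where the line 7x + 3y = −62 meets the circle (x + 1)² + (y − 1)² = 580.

Substitute y = (−62 − 7x)/3:
58x² + 928x − 986 = 0  ⟹  x² + 16x − 17 = 0
x = 1 or x = −17, giving (1, −23) and (−17, 19).

(−17, 19) and (1, −23)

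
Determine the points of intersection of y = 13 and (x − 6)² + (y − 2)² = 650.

(−17, 13) and (29, 13)

From the line, y = 13. Substituting:
x² − 12x − 493 = 0
x = 29 or x = −17, giving (29, 13) and (−17, 13).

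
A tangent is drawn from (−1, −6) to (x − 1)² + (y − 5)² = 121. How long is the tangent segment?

With centre O = (1, 5), |OP|² = 125 and r² = 121.
The tangent meets the radius at right angles, so tangent² = |PO|² − r² = 125 − 121 = 4.

2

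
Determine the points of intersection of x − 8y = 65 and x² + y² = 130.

Express y = (−65 + x)/8 and substitute into the circle:
65x² − 130x − 4095 = 0  ⟹  x² − 2x − 63 = 0
x = 9 or x = −7, giving (9, −7) and (−7, −9).

(−7, −9) and (9, −7)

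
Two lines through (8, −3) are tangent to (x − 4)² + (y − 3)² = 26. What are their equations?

A line y − (−3) = m(x − (8)) is tangent when its distance from (4, 3) is √26:
[m·(−4) − (6)]² = 26(m² + 1)
5m² − 24m − 5 = 0, so m = 5 or m = −1/5.
Through (8, −3) these give 5x − y = 43 and x + 5y = −7.

5x − y = 43 and x + 5y = −7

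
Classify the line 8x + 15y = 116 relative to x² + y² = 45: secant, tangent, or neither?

Centre (0, 0), r² = 45. Distance² from centre to line = (−116)²/289 = 13456/289.
Since d² > r², the line lies outside the circle.

neither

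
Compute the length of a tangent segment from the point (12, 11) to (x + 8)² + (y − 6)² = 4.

√421

The centre is (−8, 6) and r = 2. The square of the distance from P to the centre is 400 + 25 = 425.
The tangent meets the radius at right angles, so tangent² = |PO|² − r² = 425 − 4 = 421.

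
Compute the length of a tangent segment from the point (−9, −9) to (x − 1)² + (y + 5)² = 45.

With centre O = (1, −5), |OP|² = 116 and r² = 45.
By the tangent–radius right angle, tangent length = √(|PO|² − r²) = √71.

√71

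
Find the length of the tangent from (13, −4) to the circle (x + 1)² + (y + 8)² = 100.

4√7

Centre (−1, −8), r² = 100. |PO|² = (14)² + (4)² = 212.
By the tangent–radius right angle, tangent length = √(|PO|² − r²) = √112 = 4√7.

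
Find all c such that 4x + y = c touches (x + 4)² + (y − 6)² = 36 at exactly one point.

The line touches the circle iff its distance from (−4, 6) is 6:
|4·(−4) + 1·6 − c| / √17 = 6
|c − (−10)| = 6√17.

c = −10 ± 6√17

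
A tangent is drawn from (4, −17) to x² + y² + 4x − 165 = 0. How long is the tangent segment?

Centre (−2, 0), r² = 169. |PO|² = (6)² + (−17)² = 325.
The tangent meets the radius at right angles, so tangent² = |PO|² − r² = 325 − 169 = 156.

2√39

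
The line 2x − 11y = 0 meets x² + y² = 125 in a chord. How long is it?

10√5

From the line, y = (2x)/11. Substituting:
125x² − 15125 = 0  ⟹  x² − 121 = 0
x = 11 or x = −11, giving (11, 2) and (−11, −2).
Chord length = distance between (11, 2) and (−11, −2) = √500 = 10√5.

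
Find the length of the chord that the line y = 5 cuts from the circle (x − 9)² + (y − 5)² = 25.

Substitute y = 5:
x² − 18x + 56 = 0
x = 14 or x = 4, giving (14, 5) and (4, 5).
Chord length = distance between (14, 5) and (4, 5) = √100 = 10.

10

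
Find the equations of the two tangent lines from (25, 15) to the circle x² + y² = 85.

7x − 6y = 85 and 2x − 9y = −85

Write the tangent as mx − y + (15 − m·(25)) = 0 and set its distance from the centre to √85:
(−25m − (−15))² = 85(m² + 1)
54m² − 75m + 14 = 0, so m = 7/6 or m = 2/9.
With m = 7/6: 7x − 6y = 85. With m = 2/9: 2x − 9y = −85.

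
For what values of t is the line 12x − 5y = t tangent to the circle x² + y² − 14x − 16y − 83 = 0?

t = −138 or t = 226

The line touches the circle iff its distance from (7, 8) is 14:
|12·7 − 5·8 − t| / √169 = 14
|t − (44)| = 14·13, so t = 226 or t = −138.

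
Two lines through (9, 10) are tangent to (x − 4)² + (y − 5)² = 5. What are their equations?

Write the tangent as mx − y + (10 − m·(9)) = 0 and set its distance from the centre to √5:
(−5m − (−5))² = 5(m² + 1)
2m² − 5m + 2 = 0, so m = 1/2 or m = 2.
With m = 1/2: x − 2y = −11. With m = 2: 2x − y = 8.

x − 2y = −11 and 2x − y = 8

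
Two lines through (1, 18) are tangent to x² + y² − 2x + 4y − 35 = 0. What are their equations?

A line y − (18) = m(x − (1)) is tangent when its distance from (1, −2) is 2√10:
[m·(0) − (−20)]² = 40(m² + 1)
m² − 9 = 0, so m = −3 or m = 3.
With m = −3: 3x + y = 21. With m = 3: 3x − y = −15.

3x + y = 21 and 3x − y = −15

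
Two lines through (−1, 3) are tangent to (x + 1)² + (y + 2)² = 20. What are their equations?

Write the tangent as mx − y + (3 − m·(−1)) = 0 and set its distance from the centre to 2√5:
(0m − (−5))² = 20(m² + 1)
4m² − 1 = 0, so m = −1/2 or m = 1/2.
With m = −1/2: x + 2y = 5. With m = 1/2: x − 2y = −7.

x + 2y = 5 and x − 2y = −7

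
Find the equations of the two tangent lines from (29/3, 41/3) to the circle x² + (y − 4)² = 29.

5x − 2y = 21 and 2x − 5y = −49

A line y − (41/3) = m(x − (29/3)) is tangent when its distance from (0, 4) is √29:
(−29/3m − (−29/3))² = 29(m² + 1)
10m² − 29m + 10 = 0, so m = 5/2 or m = 2/5.
Through (29/3, 41/3) these give 5x − 2y = 21 and 2x − 5y = −49.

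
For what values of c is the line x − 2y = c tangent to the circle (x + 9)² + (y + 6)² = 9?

c = 3 ± 3√5

Tangency holds when the distance from the centre (−9, −6) to the line equals the radius 3:
|1·(−9) − 2·(−6) − c| / √5 = 3
|c − (3)| = 3√5.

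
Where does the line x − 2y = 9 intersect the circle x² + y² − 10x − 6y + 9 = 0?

(5, −2) and (9, 0)

From the line, y = (−9 + x)/2. Substituting:
5x² − 70x + 225 = 0  ⟹  x² − 14x + 45 = 0
x = 9 or x = 5, giving (9, 0) and (5, −2).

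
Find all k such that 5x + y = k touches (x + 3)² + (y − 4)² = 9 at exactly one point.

The line touches the circle iff its distance from (−3, 4) is 3:
|5·(−3) + 1·4 − k| / √26 = 3
|k − (−11)| = 3√26.

k = −11 ± 3√26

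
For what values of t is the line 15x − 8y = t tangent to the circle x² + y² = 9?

t = −51 or t = 51

The line touches the circle iff its distance from (0, 0) is 3:
|15·0 − 8·0 − t| / √289 = 3
|t| = 3·17, so t = 51 or t = −51.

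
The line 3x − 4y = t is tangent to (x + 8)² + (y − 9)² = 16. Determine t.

t = −80 or t = −40

For a tangent, require d(centre, line) = r = 4.
|3·(−8) − 4·9 − t| / √25 = 4
|t − (−60)| = 4·5, so t = −40 or t = −80.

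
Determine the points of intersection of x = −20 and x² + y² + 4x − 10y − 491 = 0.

The line gives x = −20. Substituting into the circle:
y² − 10y − 171 = 0
y = 19 or y = −9, giving (−20, 19) and (−20, −9).

(−20, −9) and (−20, 19)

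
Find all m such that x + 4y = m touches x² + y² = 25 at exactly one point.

The line touches the circle iff its distance from (0, 0) is 5:
|1·0 + 4·0 − m| / √17 = 5
|m| = 5√17.

m = ±5√17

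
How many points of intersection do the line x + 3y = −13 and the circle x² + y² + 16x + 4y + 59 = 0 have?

2

Centre (−8, −2), r² = 9. Distance² from centre to line = (−1)²/10 = 1/10.
Since d² < r², the line cuts the circle twice.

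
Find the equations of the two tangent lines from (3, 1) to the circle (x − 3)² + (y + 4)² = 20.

Write the tangent as mx − y + (1 − m·(3)) = 0 and set its distance from the centre to 2√5:
(0m − (−5))² = 20(m² + 1)
4m² − 1 = 0, so m = 1/2 or m = −1/2.
Through (3, 1) these give x − 2y = 1 and x + 2y = 5.

x − 2y = 1 and x + 2y = 5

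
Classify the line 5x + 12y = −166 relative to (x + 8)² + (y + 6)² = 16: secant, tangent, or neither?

neither

Centre (−8, −6), r² = 16. Distance² from centre to line = (54)²/169 = 2916/169.
Since d² > r², the line lies outside the circle.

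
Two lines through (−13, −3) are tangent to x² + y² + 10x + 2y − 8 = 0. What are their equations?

5x − 3y = −56 and 3x + 5y = −54

Write the tangent as mx − y + (−3 − m·(−13)) = 0 and set its distance from the centre to √34:
(8m − (2))² = 34(m² + 1)
15m² − 16m − 15 = 0, so m = 5/3 or m = −3/5.
Through (−13, −3) these give 5x − 3y = −56 and 3x + 5y = −54.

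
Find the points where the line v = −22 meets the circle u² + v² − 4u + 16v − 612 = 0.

(−20, −22) and (24, −22)

Express v = −22 and substitute into the circle:
u² − 4u − 480 = 0
u = 24 or u = −20, giving (24, −22) and (−20, −22).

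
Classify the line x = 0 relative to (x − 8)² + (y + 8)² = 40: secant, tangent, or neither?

neither

Substituting the line into the circle gives y² + 16y + 88 = 0.
Discriminant = (16)² − 4·1·(88) = −96 < 0.
No real roots: the line does not meet the circle.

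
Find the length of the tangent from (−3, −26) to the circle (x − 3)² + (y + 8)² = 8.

With centre O = (3, −8), |OP|² = 360 and r² = 8.
By the tangent–radius right angle, tangent length = √(|PO|² − r²) = √352 = 4√22.

4√22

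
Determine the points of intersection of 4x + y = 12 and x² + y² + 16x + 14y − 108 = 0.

Express y = −4x + 12 and substitute into the circle:
17x² − 136x + 204 = 0  ⟹  x² − 8x + 12 = 0
x = 6 or x = 2, giving (6, −12) and (2, 4).

(2, 4) and (6, −12)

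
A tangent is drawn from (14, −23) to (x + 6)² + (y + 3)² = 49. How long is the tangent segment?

√751

The centre is (−6, −3) and r = 7. The square of the distance from P to the centre is 400 + 400 = 800.
By the tangent–radius right angle, tangent length = √(|PO|² − r²) = √751.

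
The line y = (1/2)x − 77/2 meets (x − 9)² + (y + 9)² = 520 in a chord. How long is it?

4√5

The distance from (9, −9) to the line is 50/√5, and r² = 520.
Half the chord is √(r² − d²) = √(20), so the full chord is 4√5.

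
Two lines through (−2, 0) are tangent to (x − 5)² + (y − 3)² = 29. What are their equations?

Write the tangent as mx − y + (0 − m·(−2)) = 0 and set its distance from the centre to √29:
[m·(7) − (3)]² = 29(m² + 1)
10m² − 21m − 10 = 0, so m = 5/2 or m = −2/5.
Through (−2, 0) these give 5x − 2y = −10 and 2x + 5y = −4.

5x − 2y = −10 and 2x + 5y = −4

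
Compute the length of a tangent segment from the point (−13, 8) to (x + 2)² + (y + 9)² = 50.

The centre is (−2, −9) and r = 5√2. The square of the distance from P to the centre is 121 + 289 = 410.
Power of the point: PT² = |PO|² − r² = 360, so PT = 6√10.

6√10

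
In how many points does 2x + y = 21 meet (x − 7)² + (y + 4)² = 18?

0

Substituting the line into the circle gives 5x² − 114x + 656 = 0.
Discriminant = (−114)² − 4·5·(656) = −124 < 0.
No real roots: the line does not meet the circle.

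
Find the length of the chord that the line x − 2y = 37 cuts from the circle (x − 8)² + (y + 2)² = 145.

Substitute y = (−37 + x)/2:
5x² − 130x + 765 = 0  ⟹  x² − 26x + 153 = 0
x = 17 or x = 9, giving (17, −10) and (9, −14).
|(17, −10) − (9, −14)| = √((8)² + (4)²) = 4√5.

4√5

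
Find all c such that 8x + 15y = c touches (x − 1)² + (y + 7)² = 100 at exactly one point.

c = −267 or c = 73

For a tangent, require d(centre, line) = r = 10.
|8·1 + 15·(−7) − c| / √289 = 10
|c − (−97)| = 10·17, so c = 73 or c = −267.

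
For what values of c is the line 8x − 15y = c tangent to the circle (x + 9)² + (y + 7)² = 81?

For a tangent, require d(centre, line) = r = 9.
|8·(−9) − 15·(−7) − c| / √289 = 9
|c − (33)| = 9·17, so c = 186 or c = −120.

c = −120 or c = 186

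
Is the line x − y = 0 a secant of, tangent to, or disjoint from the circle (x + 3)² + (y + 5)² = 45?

Substituting the line into the circle gives 2x² + 16x − 11 = 0.
Δ = 256 − (−88) = 344.
Two real roots: the line is a secant.

secant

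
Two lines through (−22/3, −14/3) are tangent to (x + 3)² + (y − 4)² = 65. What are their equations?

Write the tangent as mx − y + (−14/3 − m·(−22/3)) = 0 and set its distance from the centre to √65:
[m·(13/3) − (26/3)]² = 65(m² + 1)
32m² + 52m − 7 = 0, so m = 1/8 or m = −7/4.
With m = 1/8: x − 8y = 30. With m = −7/4: 7x + 4y = −70.

x − 8y = 30 and 7x + 4y = −70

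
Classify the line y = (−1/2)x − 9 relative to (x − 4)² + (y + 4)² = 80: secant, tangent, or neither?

Substituting the line into the circle gives 5x² − 12x − 156 = 0.
Discriminant = (−12)² − 4·5·(−156) = 3264 > 0.
Two real roots: the line is a secant.

secant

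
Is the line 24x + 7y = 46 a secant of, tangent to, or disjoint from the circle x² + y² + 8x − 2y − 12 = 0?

disjoint

d² = (24·(−4) + 7·1 − (46))²/625 = 729/25; r² = 29.
Since d² > r², the line lies outside the circle.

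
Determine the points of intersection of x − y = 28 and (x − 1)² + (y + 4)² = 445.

(3, −25) and (22, −6)

Substitute y = x − 28:
2x² − 50x + 132 = 0  ⟹  x² − 25x + 66 = 0
x = 22 or x = 3, giving (22, −6) and (3, −25).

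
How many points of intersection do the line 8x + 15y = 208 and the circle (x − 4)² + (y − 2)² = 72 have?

0

d² = (8·4 + 15·2 − (208))²/289 = 21316/289; r² = 72.
Since d² > r², the line lies outside the circle.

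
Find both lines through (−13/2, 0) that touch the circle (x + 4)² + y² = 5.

2x − y = −13 and 2x + y = −13

A line y − (0) = m(x − (−13/2)) is tangent when its distance from (−4, 0) is √5:
[m·(5/2) − (0)]² = 5(m² + 1)
m² − 4 = 0, so m = 2 or m = −2.
Through (−13/2, 0) these give 2x − y = −13 and 2x + y = −13.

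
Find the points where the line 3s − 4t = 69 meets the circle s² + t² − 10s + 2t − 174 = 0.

Express t = (−69 + 3s)/4 and substitute into the circle:
25s² − 550s + 1425 = 0  ⟹  s² − 22s + 57 = 0
s = 19 or s = 3, giving (19, −3) and (3, −15).

(3, −15) and (19, −3)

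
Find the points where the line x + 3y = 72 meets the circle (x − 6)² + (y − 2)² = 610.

(−3, 25) and (27, 15)

Substitute y = (72 − x)/3:
10x² − 240x − 810 = 0  ⟹  x² − 24x − 81 = 0
x = 27 or x = −3, giving (27, 15) and (−3, 25).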